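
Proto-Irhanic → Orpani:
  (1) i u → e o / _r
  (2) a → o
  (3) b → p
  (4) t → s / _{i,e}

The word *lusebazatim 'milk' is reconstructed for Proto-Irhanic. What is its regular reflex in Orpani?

Orpani: *lusebazatim > lusebozotim > lusepozotim > lusepozosim  (by vowel merger, unconditioned shift, palatalisation)

lusepozosim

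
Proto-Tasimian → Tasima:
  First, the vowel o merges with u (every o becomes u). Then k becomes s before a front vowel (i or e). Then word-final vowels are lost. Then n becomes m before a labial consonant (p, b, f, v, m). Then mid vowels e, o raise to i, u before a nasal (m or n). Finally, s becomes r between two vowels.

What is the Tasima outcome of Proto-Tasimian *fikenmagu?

Tasima: *fikenmagu
  fikenmagu (rule 1 does not apply)
  fikenmagu → fisenmagu   [palatalisation]
  fisenmagu → fisenmag   [apocope]
  fisenmag → fisemmag   [nasal place assimilation]
  fisemmag → fisimmag   [pre-nasal raising]
  fisimmag → firimmag   [rhotacism]
  giving Tasima firimmag.

firimmag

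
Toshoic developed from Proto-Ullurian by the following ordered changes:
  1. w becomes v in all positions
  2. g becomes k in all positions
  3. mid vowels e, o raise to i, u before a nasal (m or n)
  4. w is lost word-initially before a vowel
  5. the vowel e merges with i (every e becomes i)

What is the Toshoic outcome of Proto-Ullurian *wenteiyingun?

vintiiyinkun

Toshoic: *wenteiyingun > venteiyingun > venteiyinkun > vinteiyinkun > vintiiyinkun  (by unconditioned shift, unconditioned shift, pre-nasal raising, vowel merger)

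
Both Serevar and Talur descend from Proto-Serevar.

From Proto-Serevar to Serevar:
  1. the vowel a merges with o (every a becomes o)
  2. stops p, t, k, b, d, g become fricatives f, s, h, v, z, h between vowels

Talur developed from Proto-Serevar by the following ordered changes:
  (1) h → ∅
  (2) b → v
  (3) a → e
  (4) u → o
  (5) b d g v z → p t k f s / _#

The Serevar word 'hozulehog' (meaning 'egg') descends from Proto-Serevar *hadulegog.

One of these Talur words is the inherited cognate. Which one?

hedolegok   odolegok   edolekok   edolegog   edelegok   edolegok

edolegok

Talur: *hadulegog > adulegog > edulegog > edolegog > edolegok  (by h-loss, vowel merger, vowel merger, final devoicing)
Only 'edolegok' matches the regular Talur development of *hadulegog.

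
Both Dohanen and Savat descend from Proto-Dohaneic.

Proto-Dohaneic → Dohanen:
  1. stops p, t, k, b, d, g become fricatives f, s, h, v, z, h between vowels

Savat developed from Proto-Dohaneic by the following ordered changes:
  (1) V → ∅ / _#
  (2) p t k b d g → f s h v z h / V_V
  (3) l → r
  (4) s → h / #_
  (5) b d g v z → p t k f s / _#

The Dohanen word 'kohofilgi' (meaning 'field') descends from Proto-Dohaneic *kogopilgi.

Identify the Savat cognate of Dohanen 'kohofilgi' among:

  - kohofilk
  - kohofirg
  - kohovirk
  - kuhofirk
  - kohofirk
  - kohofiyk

kohofirk

Savat: start from *kogopilgi.
  rule 1 (apocope): kogopilgi → kogopilg
  rule 2 (intervocalic lenition): kogopilg → kohofilg
  rule 3 (unconditioned shift): kohofilg → kohofirg
  rule 4: no change — kohofirg
  rule 5 (final devoicing): kohofirg → kohofirk
  ⇒ Savat kohofirk
Among the options, 'kohofirk' alone shows every Savat change applied in order.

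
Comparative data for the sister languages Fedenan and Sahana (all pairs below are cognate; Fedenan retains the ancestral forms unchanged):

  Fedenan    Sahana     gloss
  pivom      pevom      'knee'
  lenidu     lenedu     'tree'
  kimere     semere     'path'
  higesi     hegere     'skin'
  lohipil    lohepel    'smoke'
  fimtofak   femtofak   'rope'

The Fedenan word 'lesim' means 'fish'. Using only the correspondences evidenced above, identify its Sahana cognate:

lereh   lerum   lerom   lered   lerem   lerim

lerem

higesi ~ hegere — Fedenan s corresponds to Sahana r between vowels (before a front vowel).
kimere ~ semere, fimtofak ~ femtofak — Fedenan i corresponds to Sahana e after a consonant, before a nasal.
Applying these to Fedenan 'lesim':
  lesim → lerim   (s→r between vowels (before a front vowel))
  lerim → lerem   (i→e after a consonant, before a nasal)
So the Sahana cognate is 'lerem'.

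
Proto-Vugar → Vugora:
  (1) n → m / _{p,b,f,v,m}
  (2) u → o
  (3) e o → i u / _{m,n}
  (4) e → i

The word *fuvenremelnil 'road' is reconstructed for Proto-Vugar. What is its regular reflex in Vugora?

Vugora: *fuvenremelnil > fovenremelnil > fovinrimelnil > fovinrimilnil  (by vowel merger, pre-nasal raising, vowel merger)

fovinrimilnil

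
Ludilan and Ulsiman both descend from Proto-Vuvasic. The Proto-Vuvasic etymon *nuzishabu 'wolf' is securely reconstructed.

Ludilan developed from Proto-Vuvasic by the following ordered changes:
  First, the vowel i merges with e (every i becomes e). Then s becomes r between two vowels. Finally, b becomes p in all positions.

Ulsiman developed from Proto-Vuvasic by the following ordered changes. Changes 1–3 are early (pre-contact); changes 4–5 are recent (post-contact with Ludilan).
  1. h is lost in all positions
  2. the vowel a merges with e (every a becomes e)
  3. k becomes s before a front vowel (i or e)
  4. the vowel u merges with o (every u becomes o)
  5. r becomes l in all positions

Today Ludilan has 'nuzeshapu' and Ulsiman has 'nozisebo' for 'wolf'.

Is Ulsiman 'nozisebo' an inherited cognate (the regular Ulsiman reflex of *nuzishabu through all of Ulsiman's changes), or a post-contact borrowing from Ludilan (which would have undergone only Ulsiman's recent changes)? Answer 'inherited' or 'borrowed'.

inherited

If inherited, *nuzishabu would pass through all of Ulsiman's changes:
Ulsiman: *nuzishabu
  nuzishabu → nuzisabu   [h-loss]
  nuzisabu → nuzisebu   [vowel merger]
  nuzisebu (rule 3 does not apply)
  nuzisebu → nozisebo   [vowel merger]
  nozisebo (rule 5 does not apply)
  giving Ulsiman nozisebo.
If borrowed from Ludilan 'nuzeshapu' after the early changes, it would undergo only the recent ones:
  rule 4 (vowel merger): nuzeshapu → nozeshapo
  rule 5 (unconditioned shift): no change (nozeshapo)
  ⇒ as a loan: nozeshapo
Ulsiman 'nozisebo' matches the inherited outcome exactly, so it is an inherited cognate, not a loan.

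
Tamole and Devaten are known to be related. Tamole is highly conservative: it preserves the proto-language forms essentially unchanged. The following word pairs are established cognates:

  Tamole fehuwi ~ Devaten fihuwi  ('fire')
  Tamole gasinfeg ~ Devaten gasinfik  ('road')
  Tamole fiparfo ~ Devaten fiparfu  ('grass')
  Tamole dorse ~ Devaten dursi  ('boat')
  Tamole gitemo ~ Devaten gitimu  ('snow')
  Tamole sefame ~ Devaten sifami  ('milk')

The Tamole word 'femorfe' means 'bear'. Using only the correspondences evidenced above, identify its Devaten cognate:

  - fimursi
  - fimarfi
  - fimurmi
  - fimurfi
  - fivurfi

fimurfi

gitemo ~ gitimu — Tamole e corresponds to Devaten i after a consonant, before a nasal.
dorse ~ dursi — Tamole o corresponds to Devaten u after a consonant, before r.
dorse ~ dursi, sefame ~ sifami — Tamole e corresponds to Devaten i word-finally.
Applying these to Tamole 'femorfe':
  femorfe → fimorfe   (e→i after a consonant, before a nasal)
  fimorfe → fimurfe   (o→u after a consonant, before r)
  fimurfe → fimurfi   (e→i word-finally)
So the Devaten cognate is 'fimurfi'.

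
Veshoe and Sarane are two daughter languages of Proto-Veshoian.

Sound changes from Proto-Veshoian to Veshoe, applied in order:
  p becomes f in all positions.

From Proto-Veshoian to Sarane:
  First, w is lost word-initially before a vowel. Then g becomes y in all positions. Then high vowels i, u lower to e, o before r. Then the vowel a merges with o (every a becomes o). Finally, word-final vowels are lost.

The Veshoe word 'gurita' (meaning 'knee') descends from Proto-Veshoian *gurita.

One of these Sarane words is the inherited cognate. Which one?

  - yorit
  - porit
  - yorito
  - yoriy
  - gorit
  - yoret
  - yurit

Sarane: start from *gurita.
  rule 1: no change — gurita
  rule 2 (unconditioned shift): gurita → yurita
  rule 3 (pre-rhotic lowering): yurita → yorita
  rule 4 (vowel merger): yorita → yorito
  rule 5 (apocope): yorito → yorit
  ⇒ Sarane yorit
Among the options, 'yorit' alone shows every Sarane change applied in order.

yorit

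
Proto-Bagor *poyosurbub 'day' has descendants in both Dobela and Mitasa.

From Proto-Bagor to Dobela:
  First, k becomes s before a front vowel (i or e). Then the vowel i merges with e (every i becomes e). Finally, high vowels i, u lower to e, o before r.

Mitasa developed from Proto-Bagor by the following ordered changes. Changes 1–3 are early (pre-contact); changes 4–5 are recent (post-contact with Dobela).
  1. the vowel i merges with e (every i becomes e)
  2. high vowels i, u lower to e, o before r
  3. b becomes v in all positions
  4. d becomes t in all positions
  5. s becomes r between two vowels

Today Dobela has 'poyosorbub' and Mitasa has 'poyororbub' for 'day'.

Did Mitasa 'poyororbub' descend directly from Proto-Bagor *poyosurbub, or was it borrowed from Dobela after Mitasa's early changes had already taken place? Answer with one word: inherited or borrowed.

borrowed

If inherited, *poyosurbub would pass through all of Mitasa's changes:
Mitasa: start from *poyosurbub.
  rule 1: no change — poyosurbub
  rule 2 (pre-rhotic lowering): poyosurbub → poyosorbub
  rule 3 (unconditioned shift): poyosorbub → poyosorvuv
  rule 4: no change — poyosorvuv
  rule 5 (rhotacism): poyosorvuv → poyororvuv
  ⇒ Mitasa poyororvuv
If borrowed from Dobela 'poyosorbub' after the early changes, it would undergo only the recent ones:
  rule 4 (unconditioned shift): no change (poyosorbub)
  rule 5 (rhotacism): poyosorbub → poyororbub
  ⇒ as a loan: poyororbub
Mitasa 'poyororbub' matches the loan outcome 'poyororbub', not the inherited 'poyororvuv' — it skipped the early Mitasa changes, so it was borrowed from Dobela.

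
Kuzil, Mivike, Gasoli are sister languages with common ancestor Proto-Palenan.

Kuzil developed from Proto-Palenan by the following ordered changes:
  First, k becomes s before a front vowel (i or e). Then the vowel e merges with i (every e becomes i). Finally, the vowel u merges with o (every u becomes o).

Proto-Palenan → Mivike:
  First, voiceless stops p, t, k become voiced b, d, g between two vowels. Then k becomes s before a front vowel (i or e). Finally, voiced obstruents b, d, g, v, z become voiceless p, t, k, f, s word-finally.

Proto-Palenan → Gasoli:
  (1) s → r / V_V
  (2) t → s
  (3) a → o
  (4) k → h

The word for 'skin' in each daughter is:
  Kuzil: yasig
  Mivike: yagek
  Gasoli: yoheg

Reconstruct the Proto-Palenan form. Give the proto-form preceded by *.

*yakeg

Position 4: Kuzil has i, Mivike has e, Gasoli has e. Mivike preserves e here (none of its changes turn any other segment into e), so the proto-segment is *e.
Position 5: Kuzil has g, Mivike has k, Gasoli has g. Kuzil preserves g here (none of its changes turn any other segment into g), so the proto-segment is *g.
Position 3: Kuzil has s, Mivike has g, Gasoli has h. Taking the neighbouring segments as reconstructed: Kuzil s could go back to *k or *s; Mivike g could go back to *k or *g; Gasoli h could go back to *k or *h — the one source consistent with every daughter is *k.
This points to *yakeg. Verify forward in each daughter:
Kuzil: *yakeg > yaseg > yasig  (by palatalisation, vowel merger)
Mivike: *yakeg > yageg > yagek  (by intervocalic voicing, final devoicing)
Gasoli: *yakeg > yokeg > yoheg  (by vowel merger, unconditioned shift)
Only *yakeg yields all of Kuzil yasig, Mivike yagek, Gasoli yoheg.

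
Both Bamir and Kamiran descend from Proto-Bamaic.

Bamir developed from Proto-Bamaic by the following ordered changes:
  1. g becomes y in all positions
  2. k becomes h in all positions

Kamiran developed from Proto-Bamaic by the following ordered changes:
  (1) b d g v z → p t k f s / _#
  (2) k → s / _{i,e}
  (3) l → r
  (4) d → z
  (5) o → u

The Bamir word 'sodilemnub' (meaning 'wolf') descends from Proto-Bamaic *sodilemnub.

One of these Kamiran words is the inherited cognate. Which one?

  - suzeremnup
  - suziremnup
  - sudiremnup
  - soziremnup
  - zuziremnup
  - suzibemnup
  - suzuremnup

Kamiran: start from *sodilemnub.
  rule 1 (final devoicing): sodilemnub → sodilemnup
  rule 2: no change — sodilemnup
  rule 3 (unconditioned shift): sodilemnup → sodiremnup
  rule 4 (unconditioned shift): sodiremnup → soziremnup
  rule 5 (vowel merger): soziremnup → suziremnup
  ⇒ Kamiran suziremnup

suziremnup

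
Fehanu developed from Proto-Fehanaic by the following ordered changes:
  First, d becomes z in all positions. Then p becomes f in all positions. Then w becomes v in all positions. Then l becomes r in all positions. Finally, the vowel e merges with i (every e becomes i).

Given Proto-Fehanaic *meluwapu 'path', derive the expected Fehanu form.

Fehanu: *meluwapu > meluwafu > meluvafu > meruvafu > miruvafu  (by unconditioned shift, unconditioned shift, unconditioned shift, vowel merger)

miruvafu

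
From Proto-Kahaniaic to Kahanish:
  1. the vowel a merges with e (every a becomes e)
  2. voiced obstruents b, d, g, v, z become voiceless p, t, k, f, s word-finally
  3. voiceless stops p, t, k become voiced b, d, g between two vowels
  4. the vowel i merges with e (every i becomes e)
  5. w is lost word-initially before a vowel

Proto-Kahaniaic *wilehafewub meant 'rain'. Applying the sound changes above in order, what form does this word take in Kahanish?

Kahanish: start from *wilehafewub.
  rule 1 (vowel merger): wilehafewub → wilehefewub
  rule 2 (final devoicing): wilehefewub → wilehefewup
  rule 3: no change — wilehefewup
  rule 4 (vowel merger): wilehefewup → welehefewup
  rule 5 (glide loss): welehefewup → elehefewup
  ⇒ Kahanish elehefewup

elehefewup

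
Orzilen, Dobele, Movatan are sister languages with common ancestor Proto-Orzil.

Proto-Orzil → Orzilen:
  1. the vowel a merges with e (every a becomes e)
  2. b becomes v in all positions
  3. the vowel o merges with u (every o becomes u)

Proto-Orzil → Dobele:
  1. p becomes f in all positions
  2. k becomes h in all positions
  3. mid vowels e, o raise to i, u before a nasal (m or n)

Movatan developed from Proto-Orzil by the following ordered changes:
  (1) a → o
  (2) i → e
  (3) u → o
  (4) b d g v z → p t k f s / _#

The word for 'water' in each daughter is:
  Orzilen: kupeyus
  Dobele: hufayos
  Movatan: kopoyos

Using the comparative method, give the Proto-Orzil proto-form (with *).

Position 3: Orzilen has p, Dobele has f, Movatan has p. Orzilen preserves p here (none of its changes turn any other segment into p), so the proto-segment is *p.
Position 1: Orzilen has k, Dobele has h, Movatan has k. Orzilen preserves k here (none of its changes turn any other segment into k), so the proto-segment is *k.
Position 6: Orzilen has u, Dobele has o, Movatan has o. Dobele preserves o here (none of its changes turn any other segment into o), so the proto-segment is *o.
Continuing position by position gives *kupayos; check it forward:
Orzilen: *kupayos
  kupayos → kupeyos   [vowel merger]
  kupeyos (rule 2 does not apply)
  kupeyos → kupeyus   [vowel merger]
  giving Orzilen kupeyus.
Dobele: *kupayos > kufayos > hufayos  (by unconditioned shift, unconditioned shift)
Movatan: *kupayos > kupoyos > kopoyos  (by vowel merger, vowel merger)
No other proto-form is consistent with every reflex, so the reconstruction is *kupayos.

*kupayos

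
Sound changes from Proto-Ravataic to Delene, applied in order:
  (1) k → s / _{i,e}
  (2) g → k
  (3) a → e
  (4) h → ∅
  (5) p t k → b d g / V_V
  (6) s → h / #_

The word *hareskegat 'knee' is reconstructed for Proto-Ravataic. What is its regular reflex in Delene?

eresseget

Delene: *hareskegat
  hareskegat → haressegat   [palatalisation]
  haressegat → haressekat   [unconditioned shift]
  haressekat → heresseket   [vowel merger]
  heresseket → eresseket   [h-loss]
  eresseket → eresseget   [intervocalic voicing]
  eresseget (rule 6 does not apply)
  giving Delene eresseget.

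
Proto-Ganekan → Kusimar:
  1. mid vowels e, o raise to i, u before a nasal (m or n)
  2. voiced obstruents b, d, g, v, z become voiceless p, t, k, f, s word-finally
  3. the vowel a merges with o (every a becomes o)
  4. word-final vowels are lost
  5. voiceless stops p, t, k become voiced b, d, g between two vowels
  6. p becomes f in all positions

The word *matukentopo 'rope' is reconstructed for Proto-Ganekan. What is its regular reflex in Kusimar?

Kusimar: *matukentopo
  matukentopo → matukintopo   [pre-nasal raising]
  matukintopo (rule 2 does not apply)
  matukintopo → motukintopo   [vowel merger]
  motukintopo → motukintop   [apocope]
  motukintop → modugintop   [intervocalic voicing]
  modugintop → modugintof   [unconditioned shift]
  giving Kusimar modugintof.

modugintof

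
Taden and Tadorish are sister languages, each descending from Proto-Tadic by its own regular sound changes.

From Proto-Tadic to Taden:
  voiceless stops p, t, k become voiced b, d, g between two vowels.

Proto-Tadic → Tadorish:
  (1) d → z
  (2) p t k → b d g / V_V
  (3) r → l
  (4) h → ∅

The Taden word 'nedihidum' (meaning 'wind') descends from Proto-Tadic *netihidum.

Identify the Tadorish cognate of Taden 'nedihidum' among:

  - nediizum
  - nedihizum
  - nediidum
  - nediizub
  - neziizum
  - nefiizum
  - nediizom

nediizum

Tadorish: *netihidum > netihizum > nedihizum > nediizum  (by unconditioned shift, intervocalic voicing, h-loss)
Among the options, 'nediizum' alone shows every Tadorish change applied in order.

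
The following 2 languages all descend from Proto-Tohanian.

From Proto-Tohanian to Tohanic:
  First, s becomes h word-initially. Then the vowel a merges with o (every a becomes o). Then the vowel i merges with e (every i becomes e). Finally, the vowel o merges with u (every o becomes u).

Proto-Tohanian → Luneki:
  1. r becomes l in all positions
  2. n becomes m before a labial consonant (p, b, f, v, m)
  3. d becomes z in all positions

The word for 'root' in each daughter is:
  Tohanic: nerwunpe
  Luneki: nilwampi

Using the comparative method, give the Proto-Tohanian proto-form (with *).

Position 6: Tohanic has n, Luneki has m. Tohanic preserves n here (none of its changes turn any other segment into n), so the proto-segment is *n.
Position 8: Tohanic has e, Luneki has i. Luneki preserves i here (none of its changes turn any other segment into i), so the proto-segment is *i.
Verify the candidate proto-form against each daughter:
Tohanic: *nirwanpi
  nirwanpi (rule 1 does not apply)
  nirwanpi → nirwonpi   [vowel merger]
  nirwonpi → nerwonpe   [vowel merger]
  nerwonpe → nerwunpe   [vowel merger]
  giving Tohanic nerwunpe.
Luneki: *nirwanpi
  nirwanpi → nilwanpi   [unconditioned shift]
  nilwanpi → nilwampi   [nasal place assimilation]
  nilwampi (rule 3 does not apply)
  giving Luneki nilwampi.
Only *nirwanpi yields all of Tohanic nerwunpe, Luneki nilwampi.

*nirwanpi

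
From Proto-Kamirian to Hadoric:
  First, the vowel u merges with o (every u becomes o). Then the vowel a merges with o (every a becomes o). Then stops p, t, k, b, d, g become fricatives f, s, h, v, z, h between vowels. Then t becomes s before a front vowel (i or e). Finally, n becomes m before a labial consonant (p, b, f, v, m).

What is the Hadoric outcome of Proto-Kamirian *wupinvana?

wofimvono

Hadoric: *wupinvana > wopinvana > wopinvono > wofinvono > wofimvono  (by vowel merger, vowel merger, intervocalic lenition, nasal place assimilation)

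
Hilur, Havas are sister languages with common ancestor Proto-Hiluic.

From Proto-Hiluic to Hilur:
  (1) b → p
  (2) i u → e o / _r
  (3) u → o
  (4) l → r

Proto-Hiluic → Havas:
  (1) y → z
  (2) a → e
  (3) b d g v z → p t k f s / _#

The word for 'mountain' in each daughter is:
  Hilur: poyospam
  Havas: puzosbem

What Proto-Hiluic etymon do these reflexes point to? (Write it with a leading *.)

*puyosbam

Position 6: Hilur has p, Havas has b. Havas preserves b here (none of its changes turn any other segment into b), so the proto-segment is *b.
Position 2: Hilur has o, Havas has u. Havas preserves u here (none of its changes turn any other segment into u), so the proto-segment is *u.
Position 7: Hilur has a, Havas has e. Hilur preserves a here (none of its changes turn any other segment into a), so the proto-segment is *a.
Continuing position by position gives *puyosbam; check it forward:
Hilur: *puyosbam > puyospam > poyospam  (by unconditioned shift, vowel merger)
Havas: *puyosbam > puzosbam > puzosbem  (by unconditioned shift, vowel merger)
*puyosbam is the unique common source.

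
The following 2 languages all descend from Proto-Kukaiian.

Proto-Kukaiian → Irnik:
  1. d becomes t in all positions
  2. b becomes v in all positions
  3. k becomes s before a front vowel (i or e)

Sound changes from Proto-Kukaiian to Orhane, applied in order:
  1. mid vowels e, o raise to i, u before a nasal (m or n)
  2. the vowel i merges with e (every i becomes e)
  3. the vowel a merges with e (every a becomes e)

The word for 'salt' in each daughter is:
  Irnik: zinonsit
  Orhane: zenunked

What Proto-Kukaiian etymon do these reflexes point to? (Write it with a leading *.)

Position 8: Irnik has t, Orhane has d. Orhane preserves d here (none of its changes turn any other segment into d), so the proto-segment is *d.
Position 6: Irnik has s, Orhane has k. Orhane preserves k here (none of its changes turn any other segment into k), so the proto-segment is *k.
Position 7: Irnik has i, Orhane has e. Irnik preserves i here (none of its changes turn any other segment into i), so the proto-segment is *i.
This points to *zinonkid. Verify forward in each daughter:
Irnik: start from *zinonkid.
  rule 1 (unconditioned shift): zinonkid → zinonkit
  rule 2: no change — zinonkit
  rule 3 (palatalisation): zinonkit → zinonsit
  ⇒ Irnik zinonsit
Orhane: start from *zinonkid.
  rule 1 (pre-nasal raising): zinonkid → zinunkid
  rule 2 (vowel merger): zinunkid → zenunked
  rule 3: no change — zenunked
  ⇒ Orhane zenunked
No other proto-form is consistent with every reflex, so the reconstruction is *zinonkid.

*zinonkid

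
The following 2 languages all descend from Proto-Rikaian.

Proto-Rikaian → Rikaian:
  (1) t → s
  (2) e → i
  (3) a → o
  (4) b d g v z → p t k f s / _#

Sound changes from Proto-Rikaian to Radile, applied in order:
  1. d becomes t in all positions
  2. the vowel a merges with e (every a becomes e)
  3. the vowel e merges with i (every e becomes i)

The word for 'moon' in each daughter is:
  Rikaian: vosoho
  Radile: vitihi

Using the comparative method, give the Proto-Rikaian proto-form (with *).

Position 3: Rikaian has s, Radile has t. Taking the neighbouring segments as reconstructed: Rikaian s could go back to *t or *s; Radile t could go back to *t or *d — the one source consistent with every daughter is *t.
Position 4: Rikaian has o, Radile has i. Taking the neighbouring segments as reconstructed: Rikaian o could go back to *a or *o; Radile i could go back to *a or *e or *i — the one source consistent with every daughter is *a.
Verify the candidate proto-form against each daughter:
Rikaian: *vataha
  vataha → vasaha   [unconditioned shift]
  vasaha (rule 2 does not apply)
  vasaha → vosoho   [vowel merger]
  vosoho (rule 4 does not apply)
  giving Rikaian vosoho.
Radile: start from *vataha.
  rule 1: no change — vataha
  rule 2 (vowel merger): vataha → vetehe
  rule 3 (vowel merger): vetehe → vitihi
  ⇒ Radile vitihi
Only *vataha yields all of Rikaian vosoho, Radile vitihi.

*vataha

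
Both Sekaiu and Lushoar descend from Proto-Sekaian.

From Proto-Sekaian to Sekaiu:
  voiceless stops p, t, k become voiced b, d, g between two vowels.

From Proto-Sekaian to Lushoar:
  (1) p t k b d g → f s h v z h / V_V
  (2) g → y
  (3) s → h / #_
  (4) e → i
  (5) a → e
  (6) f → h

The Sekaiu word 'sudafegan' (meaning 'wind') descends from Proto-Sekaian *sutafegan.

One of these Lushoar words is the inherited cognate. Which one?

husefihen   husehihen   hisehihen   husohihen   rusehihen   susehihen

husehihen

Lushoar: *sutafegan
  sutafegan → susafehan   [intervocalic lenition]
  susafehan (rule 2 does not apply)
  susafehan → husafehan   [debuccalisation]
  husafehan → husafihan   [vowel merger]
  husafihan → husefihen   [vowel merger]
  husefihen → husehihen   [unconditioned shift]
  giving Lushoar husehihen.
Among the options, 'husehihen' alone shows every Lushoar change applied in order.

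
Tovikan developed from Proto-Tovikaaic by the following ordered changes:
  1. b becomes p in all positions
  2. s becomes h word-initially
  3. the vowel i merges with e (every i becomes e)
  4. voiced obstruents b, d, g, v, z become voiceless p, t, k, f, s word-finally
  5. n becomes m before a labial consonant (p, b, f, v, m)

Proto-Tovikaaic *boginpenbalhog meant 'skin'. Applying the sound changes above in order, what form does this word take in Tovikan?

pogempempalhok

Tovikan: start from *boginpenbalhog.
  rule 1 (unconditioned shift): boginpenbalhog → poginpenpalhog
  rule 2: no change — poginpenpalhog
  rule 3 (vowel merger): poginpenpalhog → pogenpenpalhog
  rule 4 (final devoicing): pogenpenpalhog → pogenpenpalhok
  rule 5 (nasal place assimilation): pogenpenpalhok → pogempempalhok
  ⇒ Tovikan pogempempalhok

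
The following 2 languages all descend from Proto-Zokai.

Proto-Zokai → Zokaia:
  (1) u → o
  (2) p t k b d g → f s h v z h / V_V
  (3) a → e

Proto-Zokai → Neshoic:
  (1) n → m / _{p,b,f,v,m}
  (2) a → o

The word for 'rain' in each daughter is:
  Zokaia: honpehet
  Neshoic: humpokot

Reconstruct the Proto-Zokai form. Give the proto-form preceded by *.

*hunpakat

Position 3: Zokaia has n, Neshoic has m. Zokaia preserves n here (none of its changes turn any other segment into n), so the proto-segment is *n.
Position 6: Zokaia has h, Neshoic has k. Neshoic preserves k here (none of its changes turn any other segment into k), so the proto-segment is *k.
Verify the candidate proto-form against each daughter:
Zokaia: *hunpakat
  hunpakat → honpakat   [vowel merger]
  honpakat → honpahat   [intervocalic lenition]
  honpahat → honpehet   [vowel merger]
  giving Zokaia honpehet.
Neshoic: *hunpakat > humpakat > humpokot  (by nasal place assimilation, vowel merger)
*hunpakat is the unique common source.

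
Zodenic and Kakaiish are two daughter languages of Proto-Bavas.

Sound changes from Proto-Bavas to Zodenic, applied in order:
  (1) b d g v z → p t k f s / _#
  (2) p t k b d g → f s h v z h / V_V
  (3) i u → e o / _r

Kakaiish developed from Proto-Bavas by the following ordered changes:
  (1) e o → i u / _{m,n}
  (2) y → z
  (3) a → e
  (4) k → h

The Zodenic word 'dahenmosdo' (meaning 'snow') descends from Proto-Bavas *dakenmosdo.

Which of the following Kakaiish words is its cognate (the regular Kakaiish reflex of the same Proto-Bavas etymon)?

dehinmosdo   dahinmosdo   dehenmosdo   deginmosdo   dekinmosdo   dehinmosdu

Kakaiish: *dakenmosdo > dakinmosdo > dekinmosdo > dehinmosdo  (by pre-nasal raising, vowel merger, unconditioned shift)
The other candidates each miss or misapply at least one Kakaiish change.

dehinmosdo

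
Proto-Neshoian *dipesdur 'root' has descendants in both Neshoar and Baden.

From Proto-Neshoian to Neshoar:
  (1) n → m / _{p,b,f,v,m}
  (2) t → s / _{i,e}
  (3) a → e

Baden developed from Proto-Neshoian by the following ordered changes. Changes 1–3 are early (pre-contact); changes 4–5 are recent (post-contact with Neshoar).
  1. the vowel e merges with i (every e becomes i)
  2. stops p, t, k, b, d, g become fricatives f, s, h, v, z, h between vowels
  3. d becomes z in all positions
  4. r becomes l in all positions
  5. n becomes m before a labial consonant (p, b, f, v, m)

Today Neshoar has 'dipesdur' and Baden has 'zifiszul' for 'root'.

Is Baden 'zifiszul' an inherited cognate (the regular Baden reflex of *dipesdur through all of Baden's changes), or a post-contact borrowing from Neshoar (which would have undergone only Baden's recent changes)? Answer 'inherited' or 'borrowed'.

inherited

If inherited, *dipesdur would pass through all of Baden's changes:
Baden: *dipesdur > dipisdur > difisdur > zifiszur > zifiszul  (by vowel merger, intervocalic lenition, unconditioned shift, unconditioned shift)
If borrowed from Neshoar 'dipesdur' after the early changes, it would undergo only the recent ones:
  rule 4 (unconditioned shift): dipesdur → dipesdul
  rule 5 (nasal place assimilation): no change (dipesdul)
  ⇒ as a loan: dipesdul
Baden 'zifiszul' matches the inherited outcome exactly, so it is an inherited cognate, not a loan.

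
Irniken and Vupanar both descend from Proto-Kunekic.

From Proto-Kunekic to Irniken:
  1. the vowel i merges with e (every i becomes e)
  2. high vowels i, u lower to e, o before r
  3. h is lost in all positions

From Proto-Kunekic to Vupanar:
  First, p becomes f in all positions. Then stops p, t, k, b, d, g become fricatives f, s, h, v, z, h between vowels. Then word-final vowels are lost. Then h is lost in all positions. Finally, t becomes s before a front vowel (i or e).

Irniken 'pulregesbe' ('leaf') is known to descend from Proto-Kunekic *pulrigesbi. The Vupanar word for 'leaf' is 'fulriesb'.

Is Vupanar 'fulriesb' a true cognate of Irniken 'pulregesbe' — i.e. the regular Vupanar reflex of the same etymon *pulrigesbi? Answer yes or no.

yes

Derive the expected Vupanar reflex of *pulrigesbi:
Vupanar: *pulrigesbi > fulrigesbi > fulrihesbi > fulrihesb > fulriesb  (by unconditioned shift, intervocalic lenition, apocope, h-loss)
Vupanar 'fulriesb' matches the regular reflex exactly, so the pair is cognate.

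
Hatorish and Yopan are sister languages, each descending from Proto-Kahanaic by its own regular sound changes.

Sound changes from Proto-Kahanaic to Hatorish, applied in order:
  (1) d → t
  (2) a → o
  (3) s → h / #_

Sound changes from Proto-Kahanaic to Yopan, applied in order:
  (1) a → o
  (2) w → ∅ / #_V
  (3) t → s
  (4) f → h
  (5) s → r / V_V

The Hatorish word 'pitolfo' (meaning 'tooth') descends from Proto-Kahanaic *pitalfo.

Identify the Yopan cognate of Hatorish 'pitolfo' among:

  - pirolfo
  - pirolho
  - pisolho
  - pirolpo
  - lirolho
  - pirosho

pirolho

Yopan: *pitalfo
  pitalfo → pitolfo   [vowel merger]
  pitolfo (rule 2 does not apply)
  pitolfo → pisolfo   [unconditioned shift]
  pisolfo → pisolho   [unconditioned shift]
  pisolho → pirolho   [rhotacism]
  giving Yopan pirolho.
The other candidates each miss or misapply at least one Yopan change.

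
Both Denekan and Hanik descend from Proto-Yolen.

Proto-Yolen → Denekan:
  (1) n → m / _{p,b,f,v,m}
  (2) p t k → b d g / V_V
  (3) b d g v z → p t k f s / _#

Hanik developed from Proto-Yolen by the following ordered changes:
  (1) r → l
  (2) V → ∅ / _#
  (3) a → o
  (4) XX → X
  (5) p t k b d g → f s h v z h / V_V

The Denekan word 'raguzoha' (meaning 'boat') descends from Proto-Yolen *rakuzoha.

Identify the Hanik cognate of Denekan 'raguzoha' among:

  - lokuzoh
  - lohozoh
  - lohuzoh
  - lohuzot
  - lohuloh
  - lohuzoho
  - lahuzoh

Hanik: *rakuzoha
  rakuzoha → lakuzoha   [unconditioned shift]
  lakuzoha → lakuzoh   [apocope]
  lakuzoh → lokuzoh   [vowel merger]
  lokuzoh (rule 4 does not apply)
  lokuzoh → lohuzoh   [intervocalic lenition]
  giving Hanik lohuzoh.

lohuzoh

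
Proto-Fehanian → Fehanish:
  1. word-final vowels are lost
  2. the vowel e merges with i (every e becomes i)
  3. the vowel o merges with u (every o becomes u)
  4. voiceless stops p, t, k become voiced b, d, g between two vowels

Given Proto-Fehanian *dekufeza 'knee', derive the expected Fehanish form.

digufiz

Fehanish: *dekufeza > dekufez > dikufiz > digufiz  (by apocope, vowel merger, intervocalic voicing)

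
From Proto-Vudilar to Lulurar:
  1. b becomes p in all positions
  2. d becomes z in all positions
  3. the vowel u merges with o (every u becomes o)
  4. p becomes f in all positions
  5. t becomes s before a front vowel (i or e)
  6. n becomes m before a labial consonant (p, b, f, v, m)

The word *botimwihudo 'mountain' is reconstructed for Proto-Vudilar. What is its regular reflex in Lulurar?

fosimwihozo

Lulurar: *botimwihudo
  botimwihudo → potimwihudo   [unconditioned shift]
  potimwihudo → potimwihuzo   [unconditioned shift]
  potimwihuzo → potimwihozo   [vowel merger]
  potimwihozo → fotimwihozo   [unconditioned shift]
  fotimwihozo → fosimwihozo   [palatalisation]
  fosimwihozo (rule 6 does not apply)
  giving Lulurar fosimwihozo.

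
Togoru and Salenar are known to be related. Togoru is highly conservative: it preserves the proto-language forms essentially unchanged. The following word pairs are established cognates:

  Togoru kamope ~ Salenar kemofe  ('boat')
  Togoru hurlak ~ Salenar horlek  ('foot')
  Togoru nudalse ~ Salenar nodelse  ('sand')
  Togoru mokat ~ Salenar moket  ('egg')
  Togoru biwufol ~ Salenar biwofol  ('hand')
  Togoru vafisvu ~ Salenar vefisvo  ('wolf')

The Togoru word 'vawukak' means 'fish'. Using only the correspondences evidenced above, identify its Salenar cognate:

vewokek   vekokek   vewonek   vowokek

hurlak ~ horlek, nudalse ~ nodelse — Togoru a corresponds to Salenar e after a consonant, before a consonant other than r, m, n, p, b, f, v.
nudalse ~ nodelse — Togoru u corresponds to Salenar o after a consonant, before a consonant other than r, m, n, p, b, f, v.
Applying these to Togoru 'vawukak':
  vawukak → vewukak   (a→e after a consonant, before a consonant other than r, m, n, p, b, f, v)
  vewukak → vewokak   (u→o after a consonant, before a consonant other than r, m, n, p, b, f, v)
  vewokak → vewokek   (a→e after a consonant, before a consonant other than r, m, n, p, b, f, v)
So the Salenar cognate is 'vewokek'.

vewokek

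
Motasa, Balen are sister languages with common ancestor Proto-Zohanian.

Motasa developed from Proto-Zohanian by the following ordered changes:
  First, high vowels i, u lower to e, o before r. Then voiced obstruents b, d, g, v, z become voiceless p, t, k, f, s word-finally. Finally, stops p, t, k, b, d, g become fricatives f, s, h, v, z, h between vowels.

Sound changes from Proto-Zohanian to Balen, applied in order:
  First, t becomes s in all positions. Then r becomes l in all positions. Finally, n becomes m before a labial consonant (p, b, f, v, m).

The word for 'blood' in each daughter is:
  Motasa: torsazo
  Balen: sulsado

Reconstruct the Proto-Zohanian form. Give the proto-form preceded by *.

*tursado

Position 1: Motasa has t, Balen has s. Taking the neighbouring segments as reconstructed: Motasa t can only go back to *t; Balen s could go back to *t or *s — the one source consistent with every daughter is *t.
Position 3: Motasa has r, Balen has l. Motasa preserves r here (none of its changes turn any other segment into r), so the proto-segment is *r.
Verify the candidate proto-form against each daughter:
Motasa: start from *tursado.
  rule 1 (pre-rhotic lowering): tursado → torsado
  rule 2: no change — torsado
  rule 3 (intervocalic lenition): torsado → torsazo
  ⇒ Motasa torsazo
Balen: *tursado
  tursado → sursado   [unconditioned shift]
  sursado → sulsado   [unconditioned shift]
  sulsado (rule 3 does not apply)
  giving Balen sulsado.
No other proto-form is consistent with every reflex, so the reconstruction is *tursado.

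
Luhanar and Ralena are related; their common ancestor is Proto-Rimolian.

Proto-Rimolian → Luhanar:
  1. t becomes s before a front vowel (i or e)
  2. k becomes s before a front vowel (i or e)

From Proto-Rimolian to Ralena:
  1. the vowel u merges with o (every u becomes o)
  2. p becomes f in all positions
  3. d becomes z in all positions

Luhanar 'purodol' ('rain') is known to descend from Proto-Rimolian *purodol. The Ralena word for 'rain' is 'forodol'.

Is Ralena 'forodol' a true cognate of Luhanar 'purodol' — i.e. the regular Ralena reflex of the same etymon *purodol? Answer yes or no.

no

Derive the expected Ralena reflex of *purodol:
Ralena: *purodol
  purodol → porodol   [vowel merger]
  porodol → forodol   [unconditioned shift]
  forodol → forozol   [unconditioned shift]
  giving Ralena forozol.
The regular Ralena reflex would be 'forozol', but the attested form is 'forodol'. The correspondence is irregular, so they are not cognates (the Ralena form has a different source).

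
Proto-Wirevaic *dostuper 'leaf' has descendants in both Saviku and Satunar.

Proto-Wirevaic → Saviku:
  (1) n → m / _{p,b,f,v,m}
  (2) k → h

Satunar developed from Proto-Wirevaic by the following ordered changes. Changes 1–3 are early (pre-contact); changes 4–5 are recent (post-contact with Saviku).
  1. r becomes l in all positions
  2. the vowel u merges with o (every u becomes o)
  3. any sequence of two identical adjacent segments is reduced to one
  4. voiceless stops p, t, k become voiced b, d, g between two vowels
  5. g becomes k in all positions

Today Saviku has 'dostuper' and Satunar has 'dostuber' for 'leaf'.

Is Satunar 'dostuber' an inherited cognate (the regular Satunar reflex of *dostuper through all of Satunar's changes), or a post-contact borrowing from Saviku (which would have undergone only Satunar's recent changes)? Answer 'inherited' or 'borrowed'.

If inherited, *dostuper would pass through all of Satunar's changes:
Satunar: *dostuper
  dostuper → dostupel   [unconditioned shift]
  dostupel → dostopel   [vowel merger]
  dostopel (rule 3 does not apply)
  dostopel → dostobel   [intervocalic voicing]
  dostobel (rule 5 does not apply)
  giving Satunar dostobel.
If borrowed from Saviku 'dostuper' after the early changes, it would undergo only the recent ones:
  rule 4 (intervocalic voicing): dostuper → dostuber
  rule 5 (unconditioned shift): no change (dostuber)
  ⇒ as a loan: dostuber
Satunar 'dostuber' matches the loan outcome 'dostuber', not the inherited 'dostobel' — it skipped the early Satunar changes, so it was borrowed from Saviku.

borrowed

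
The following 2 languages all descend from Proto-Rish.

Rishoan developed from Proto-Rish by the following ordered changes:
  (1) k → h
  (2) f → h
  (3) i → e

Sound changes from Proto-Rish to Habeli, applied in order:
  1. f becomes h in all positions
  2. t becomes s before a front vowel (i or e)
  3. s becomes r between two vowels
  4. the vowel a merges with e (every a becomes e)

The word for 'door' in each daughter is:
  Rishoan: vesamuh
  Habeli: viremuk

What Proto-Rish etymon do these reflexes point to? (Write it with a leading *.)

Position 4: Rishoan has a, Habeli has e. Rishoan preserves a here (none of its changes turn any other segment into a), so the proto-segment is *a.
Position 7: Rishoan has h, Habeli has k. Habeli preserves k here (none of its changes turn any other segment into k), so the proto-segment is *k.
Continuing position by position gives *visamuk; check it forward:
Rishoan: *visamuk > visamuh > vesamuh  (by unconditioned shift, vowel merger)
Habeli: *visamuk
  visamuk (rule 1 does not apply)
  visamuk (rule 2 does not apply)
  visamuk → viramuk   [rhotacism]
  viramuk → viremuk   [vowel merger]
  giving Habeli viremuk.
Only *visamuk yields all of Rishoan vesamuh, Habeli viremuk.

*visamuk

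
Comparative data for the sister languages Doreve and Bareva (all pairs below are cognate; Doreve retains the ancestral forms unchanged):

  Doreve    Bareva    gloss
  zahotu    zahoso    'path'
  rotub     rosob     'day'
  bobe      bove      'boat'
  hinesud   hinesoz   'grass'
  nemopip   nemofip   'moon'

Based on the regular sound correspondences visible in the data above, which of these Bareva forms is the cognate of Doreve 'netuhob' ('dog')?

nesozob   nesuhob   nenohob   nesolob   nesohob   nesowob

nesohob

zahotu ~ zahoso, rotub ~ rosob — Doreve t corresponds to Bareva s between vowels (before a back vowel).
hinesud ~ hinesoz — Doreve u corresponds to Bareva o after a consonant, before a consonant other than r, m, n, p, b, f, v.
Applying these to Doreve 'netuhob':
  netuhob → nesuhob   (t→s between vowels (before a back vowel))
  nesuhob → nesohob   (u→o after a consonant, before a consonant other than r, m, n, p, b, f, v)
So the Bareva cognate is 'nesohob'.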